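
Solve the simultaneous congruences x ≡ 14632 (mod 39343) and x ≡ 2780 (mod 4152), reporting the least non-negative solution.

Write x = 14632 + 39343·k. Then 39343·k ≡ 2780 − 14632 ≡ 604 (mod 4152).
Need 39343⁻¹ mod 4152. Extended Euclid on (4152, 1975):
4152 = 2×1975 + 202
1975 = 9×202 + 157
202 = 1×157 + 45
157 = 3×45 + 22
45 = 2×22 + 1
22 = 22×1 + 0
Back-substitute:
1 = 45 − 2·22
1 = −2·157 + 7·45
1 = 7·202 − 9·157
1 = −9·1975 + 88·202
1 = 88·4152 − 185·1975
39343⁻¹ ≡ 3967 (mod 4152), so k ≡ 3967·604 ≡ 364 (mod 4152).
x = 14632 + 39343·364 = 14335484.

14335484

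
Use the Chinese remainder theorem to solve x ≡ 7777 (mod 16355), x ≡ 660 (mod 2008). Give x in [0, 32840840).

Write x = 7777 + 16355·k. Then 16355·k ≡ 660 − 7777 ≡ 915 (mod 2008).
Need 16355⁻¹ mod 2008. Extended Euclid on (2008, 291):
2008 = 6×291 + 262
291 = 1×262 + 29
262 = 9×29 + 1
29 = 29×1 + 0
Back-substitute:
1 = 262 − 9·29
1 = −9·291 + 10·262
1 = 10·2008 − 69·291
16355⁻¹ ≡ 1939 (mod 2008), so k ≡ 1939·915 ≡ 1121 (mod 2008).
x = 7777 + 16355·1121 = 18341732.

18341732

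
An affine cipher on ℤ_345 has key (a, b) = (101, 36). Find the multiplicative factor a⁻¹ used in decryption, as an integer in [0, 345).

41

Run Euclid on (345, 101):
345 = 3*101 + 42
101 = 2*42 + 17
42 = 2*17 + 8
17 = 2*8 + 1
8 = 8*1 + 0
The gcd is 1. Working backward:
1 = 17 − 2·8
1 = −2·42 + 5·17
1 = 5·101 − 12·42
1 = −12·345 + 41·101
So 101·41 ≡ 1 (mod 345).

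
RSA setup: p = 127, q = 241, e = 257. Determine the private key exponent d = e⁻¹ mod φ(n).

φ(n) = (p−1)(q−1) = 126·240 = 30240.
Need d with 257·d ≡ 1 (mod 30240). Apply the extended Euclidean algorithm:
30240 = 117·257 + 171
257 = 1·171 + 86
171 = 1·86 + 85
86 = 1·85 + 1
85 = 85·1 + 0
Back-substitute:
1 = 86 − 85
1 = −171 + 2·86
1 = 2·257 − 3·171
1 = −3·30240 + 353·257
So 257·353 ≡ 1 (mod 30240), hence d = 353.

353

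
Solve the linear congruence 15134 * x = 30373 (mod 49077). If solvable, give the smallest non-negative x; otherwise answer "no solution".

2606

First find gcd(15134, 49077):
49077 = 3×15134 + 3675
15134 = 4×3675 + 434
3675 = 8×434 + 203
434 = 2×203 + 28
203 = 7×28 + 7
28 = 4×7 + 0
gcd = 7 and 7 | 30373, so solutions exist. Divide through by 7: 2162x ≡ 4339 (mod 7011).
Now find 2162⁻¹ mod 7011:
7011 = 3·2162 + 525
2162 = 4·525 + 62
525 = 8·62 + 29
62 = 2·29 + 4
29 = 7·4 + 1
4 = 4·1 + 0
Back-substitute:
1 = 29 − 7·4
1 = −7·62 + 15·29
1 = 15·525 − 127·62
1 = −127·2162 + 523·525
1 = 523·7011 − 1696·2162
So 2162·(-1696) ≡ 1 (mod 7011), i.e. 2162⁻¹ ≡ 5315.
Then x ≡ 5315·4339 ≡ 2606 (mod 7011); the smallest non-negative solution is x = 2606.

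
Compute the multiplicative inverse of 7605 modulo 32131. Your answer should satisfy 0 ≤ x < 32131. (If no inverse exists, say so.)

6460

Apply the Euclidean algorithm to 32131 and 7605:
32131 = 4*7605 + 1711
7605 = 4*1711 + 761
1711 = 2*761 + 189
761 = 4*189 + 5
189 = 37*5 + 4
5 = 1*4 + 1
4 = 4*1 + 0
Since gcd(7605, 32131) = 1, back-substitute to write 1 as a combination:
1 = 5 − 4
1 = −189 + 38·5
1 = 38·761 − 153·189
1 = −153·1711 + 344·761
1 = 344·7605 − 1529·1711
1 = −1529·32131 + 6460·7605
So 7605·6460 ≡ 1 (mod 32131).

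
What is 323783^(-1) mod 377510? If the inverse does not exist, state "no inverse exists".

Extended Euclidean algorithm:
377510 = 1·323783 + 53727
323783 = 6·53727 + 1421
53727 = 37·1421 + 1150
1421 = 1·1150 + 271
1150 = 4·271 + 66
271 = 4·66 + 7
66 = 9·7 + 3
7 = 2·3 + 1
3 = 3·1 + 0
gcd = 1, so the inverse exists. Back-substitute:
1 = 7 − 2·3
1 = −2·66 + 19·7
1 = 19·271 − 78·66
1 = −78·1150 + 331·271
1 = 331·1421 − 409·1150
1 = −409·53727 + 15464·1421
1 = 15464·323783 − 93193·53727
1 = −93193·377510 + 108657·323783
So 323783·108657 ≡ 1 (mod 377510).

108657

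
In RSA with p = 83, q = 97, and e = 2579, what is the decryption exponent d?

φ(n) = (p−1)(q−1) = 82·96 = 7872.
Need d with 2579·d ≡ 1 (mod 7872). Apply the extended Euclidean algorithm:
7872 = 3×2579 + 135
2579 = 19×135 + 14
135 = 9×14 + 9
14 = 1×9 + 5
9 = 1×5 + 4
5 = 1×4 + 1
4 = 4×1 + 0
Back-substitute:
1 = 5 − 4
1 = −9 + 2·5
1 = 2·14 − 3·9
1 = −3·135 + 29·14
1 = 29·2579 − 554·135
1 = −554·7872 + 1691·2579
So 2579·1691 ≡ 1 (mod 7872), hence d = 1691.

1691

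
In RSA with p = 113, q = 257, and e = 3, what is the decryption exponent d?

φ(n) = (p−1)(q−1) = 112·256 = 28672.
Need d with 3·d ≡ 1 (mod 28672). Apply the extended Euclidean algorithm:
28672 = 9557·3 + 1
3 = 3·1 + 0
Back-substitute:
1 = 28672 − 9557·3
So 3·(-9557) ≡ 1 (mod 28672), hence d ≡ -9557 ≡ 19115 (mod 28672).

19115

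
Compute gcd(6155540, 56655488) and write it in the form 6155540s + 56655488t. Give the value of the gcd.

Apply Euclid's algorithm to 56655488 and 6155540:
56655488 = 9*6155540 + 1255628
6155540 = 4*1255628 + 1133028
1255628 = 1*1133028 + 122600
1133028 = 9*122600 + 29628
122600 = 4*29628 + 4088
29628 = 7*4088 + 1012
4088 = 4*1012 + 40
1012 = 25*40 + 12
40 = 3*12 + 4
12 = 3*4 + 0
gcd(6155540, 56655488) = 4.
Back-substituting:
4 = 40 − 3·12
4 = −3·1012 + 76·40
4 = 76·4088 − 307·1012
4 = −307·29628 + 2225·4088
4 = 2225·122600 − 9207·29628
4 = −9207·1133028 + 85088·122600
4 = 85088·1255628 − 94295·1133028
4 = −94295·6155540 + 462268·1255628
4 = 462268·56655488 − 4254707·6155540
So 4 = (462268)·56655488 + (-4254707)·6155540.

4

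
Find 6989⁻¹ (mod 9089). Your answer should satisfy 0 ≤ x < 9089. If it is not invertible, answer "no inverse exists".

2203

Run Euclid on (9089, 6989):
9089 = 1·6989 + 2100
6989 = 3·2100 + 689
2100 = 3·689 + 33
689 = 20·33 + 29
33 = 1·29 + 4
29 = 7·4 + 1
4 = 4·1 + 0
Since gcd(6989, 9089) = 1, back-substitute to write 1 as a combination:
1 = 29 − 7·4
1 = −7·33 + 8·29
1 = 8·689 − 167·33
1 = −167·2100 + 509·689
1 = 509·6989 − 1694·2100
1 = −1694·9089 + 2203·6989
So 6989·2203 ≡ 1 (mod 9089).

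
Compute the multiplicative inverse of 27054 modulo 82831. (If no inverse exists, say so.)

Apply the Euclidean algorithm to 82831 and 27054:
82831 = 3*27054 + 1669
27054 = 16*1669 + 350
1669 = 4*350 + 269
350 = 1*269 + 81
269 = 3*81 + 26
81 = 3*26 + 3
26 = 8*3 + 2
3 = 1*2 + 1
2 = 2*1 + 0
The gcd is 1. Working backward:
1 = 3 − 2
1 = −26 + 9·3
1 = 9·81 − 28·26
1 = −28·269 + 93·81
1 = 93·350 − 121·269
1 = −121·1669 + 577·350
1 = 577·27054 − 9353·1669
1 = −9353·82831 + 28636·27054
So 27054·28636 ≡ 1 (mod 82831).

28636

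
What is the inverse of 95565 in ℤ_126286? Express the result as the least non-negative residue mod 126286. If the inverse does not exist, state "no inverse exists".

Run Euclid on (126286, 95565):
126286 = 1×95565 + 30721
95565 = 3×30721 + 3402
30721 = 9×3402 + 103
3402 = 33×103 + 3
103 = 34×3 + 1
3 = 3×1 + 0
Since gcd(95565, 126286) = 1, back-substitute to write 1 as a combination:
1 = 103 − 34·3
1 = −34·3402 + 1123·103
1 = 1123·30721 − 10141·3402
1 = −10141·95565 + 31546·30721
1 = 31546·126286 − 41687·95565
Hence 95565⁻¹ ≡ -41687 ≡ 84599 (mod 126286).

84599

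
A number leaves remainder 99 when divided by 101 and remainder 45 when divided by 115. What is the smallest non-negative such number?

Write x = 99 + 101·k. Then 101·k ≡ 45 − 99 ≡ 61 (mod 115).
Need 101⁻¹ mod 115. Extended Euclid on (115, 101):
115 = 1·101 + 14
101 = 7·14 + 3
14 = 4·3 + 2
3 = 1·2 + 1
2 = 2·1 + 0
Back-substitute:
1 = 3 − 2
1 = −14 + 5·3
1 = 5·101 − 36·14
1 = −36·115 + 41·101
101⁻¹ ≡ 41 (mod 115), so k ≡ 41·61 ≡ 86 (mod 115).
x = 99 + 101·86 = 8785.

8785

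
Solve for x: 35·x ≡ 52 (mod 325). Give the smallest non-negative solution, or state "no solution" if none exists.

gcd(35, 325):
325 = 9×35 + 10
35 = 3×10 + 5
10 = 2×5 + 0
gcd = 5, but 5 ∤ 52, so the congruence has no solution.

no solution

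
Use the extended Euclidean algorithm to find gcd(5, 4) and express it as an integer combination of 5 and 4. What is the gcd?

Apply Euclid's algorithm to 5 and 4:
5 = 1×4 + 1
4 = 4×1 + 0
gcd(5, 4) = 1.
Back-substituting:
1 = 5 − 4
So 1 = (1)·5 + (-1)·4.

1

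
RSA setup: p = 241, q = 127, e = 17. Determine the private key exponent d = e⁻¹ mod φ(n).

φ(n) = (p−1)(q−1) = 240·126 = 30240.
Need d with 17·d ≡ 1 (mod 30240). Apply the extended Euclidean algorithm:
30240 = 1778*17 + 14
17 = 1*14 + 3
14 = 4*3 + 2
3 = 1*2 + 1
2 = 2*1 + 0
Back-substitute:
1 = 3 − 2
1 = −14 + 5·3
1 = 5·17 − 6·14
1 = −6·30240 + 10673·17
So 17·10673 ≡ 1 (mod 30240), hence d = 10673.

10673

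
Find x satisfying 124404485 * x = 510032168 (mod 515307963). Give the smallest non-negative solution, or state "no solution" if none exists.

513833527

First find gcd(124404485, 515307963):
515307963 = 4×124404485 + 17690023
124404485 = 7×17690023 + 574324
17690023 = 30×574324 + 460303
574324 = 1×460303 + 114021
460303 = 4×114021 + 4219
114021 = 27×4219 + 108
4219 = 39×108 + 7
108 = 15×7 + 3
7 = 2×3 + 1
3 = 3×1 + 0
gcd = 1, so a unique solution mod 515307963 exists.
Back-substitute for the Bézout coefficients:
1 = 7 − 2·3
1 = −2·108 + 31·7
1 = 31·4219 − 1211·108
1 = −1211·114021 + 32728·4219
1 = 32728·460303 − 132123·114021
1 = −132123·574324 + 164851·460303
1 = 164851·17690023 − 5077653·574324
1 = −5077653·124404485 + 35708422·17690023
1 = 35708422·515307963 − 147911341·124404485
So 124404485·(-147911341) ≡ 1 (mod 515307963), giving 124404485⁻¹ ≡ 367396622.
x ≡ 124404485⁻¹·510032168 ≡ 367396622·510032168 ≡ 513833527 (mod 515307963).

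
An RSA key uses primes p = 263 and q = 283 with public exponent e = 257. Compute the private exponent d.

10637

φ(n) = (p−1)(q−1) = 262·282 = 73884.
Need d with 257·d ≡ 1 (mod 73884). Apply the extended Euclidean algorithm:
73884 = 287*257 + 125
257 = 2*125 + 7
125 = 17*7 + 6
7 = 1*6 + 1
6 = 6*1 + 0
Back-substitute:
1 = 7 − 6
1 = −125 + 18·7
1 = 18·257 − 37·125
1 = −37·73884 + 10637·257
So 257·10637 ≡ 1 (mod 73884), hence d = 10637.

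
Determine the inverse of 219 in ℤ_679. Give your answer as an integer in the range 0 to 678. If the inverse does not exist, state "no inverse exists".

648

Extended Euclidean algorithm:
679 = 3*219 + 22
219 = 9*22 + 21
22 = 1*21 + 1
21 = 21*1 + 0
The gcd is 1. Working backward:
1 = 22 − 21
1 = −219 + 10·22
1 = 10·679 − 31·219
So 219·(-31) ≡ 1 (mod 679), and -31 ≡ 648 (mod 679).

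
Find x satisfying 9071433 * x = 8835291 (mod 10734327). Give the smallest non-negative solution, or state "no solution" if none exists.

First find gcd(9071433, 10734327):
10734327 = 1·9071433 + 1662894
9071433 = 5·1662894 + 756963
1662894 = 2·756963 + 148968
756963 = 5·148968 + 12123
148968 = 12·12123 + 3492
12123 = 3·3492 + 1647
3492 = 2·1647 + 198
1647 = 8·198 + 63
198 = 3·63 + 9
63 = 7·9 + 0
gcd = 9 and 9 | 8835291, so solutions exist. Divide through by 9: 1007937x ≡ 981699 (mod 1192703).
Now find 1007937⁻¹ mod 1192703:
1192703 = 1·1007937 + 184766
1007937 = 5·184766 + 84107
184766 = 2·84107 + 16552
84107 = 5·16552 + 1347
16552 = 12·1347 + 388
1347 = 3·388 + 183
388 = 2·183 + 22
183 = 8·22 + 7
22 = 3·7 + 1
7 = 7·1 + 0
Back-substitute:
1 = 22 − 3·7
1 = −3·183 + 25·22
1 = 25·388 − 53·183
1 = −53·1347 + 184·388
1 = 184·16552 − 2261·1347
1 = −2261·84107 + 11489·16552
1 = 11489·184766 − 25239·84107
1 = −25239·1007937 + 137684·184766
1 = 137684·1192703 − 162923·1007937
So 1007937·(-162923) ≡ 1 (mod 1192703), i.e. 1007937⁻¹ ≡ 1029780.
Then x ≡ 1029780·981699 ≡ 126123 (mod 1192703); the smallest non-negative solution is x = 126123.

126123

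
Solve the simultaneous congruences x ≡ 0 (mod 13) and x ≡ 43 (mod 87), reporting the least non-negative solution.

Write x = 0 + 13·k. Then 13·k ≡ 43 − 0 ≡ 43 (mod 87).
Need 13⁻¹ mod 87. Extended Euclid on (87, 13):
87 = 6×13 + 9
13 = 1×9 + 4
9 = 2×4 + 1
4 = 4×1 + 0
Back-substitute:
1 = 9 − 2·4
1 = −2·13 + 3·9
1 = 3·87 − 20·13
13⁻¹ ≡ 67 (mod 87), so k ≡ 67·43 ≡ 10 (mod 87).
x = 0 + 13·10 = 130.

130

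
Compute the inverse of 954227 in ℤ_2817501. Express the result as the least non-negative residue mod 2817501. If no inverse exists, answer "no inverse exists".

gcd(2817501, 954227) by repeated division:
2817501 = 2*954227 + 909047
954227 = 1*909047 + 45180
909047 = 20*45180 + 5447
45180 = 8*5447 + 1604
5447 = 3*1604 + 635
1604 = 2*635 + 334
635 = 1*334 + 301
334 = 1*301 + 33
301 = 9*33 + 4
33 = 8*4 + 1
4 = 4*1 + 0
The gcd is 1. Working backward:
1 = 33 − 8·4
1 = −8·301 + 73·33
1 = 73·334 − 81·301
1 = −81·635 + 154·334
1 = 154·1604 − 389·635
1 = −389·5447 + 1321·1604
1 = 1321·45180 − 10957·5447
1 = −10957·909047 + 220461·45180
1 = 220461·954227 − 231418·909047
1 = −231418·2817501 + 683297·954227
So 954227·683297 ≡ 1 (mod 2817501).

683297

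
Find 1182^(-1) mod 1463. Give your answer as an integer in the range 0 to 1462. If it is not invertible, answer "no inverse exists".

Run Euclid on (1463, 1182):
1463 = 1×1182 + 281
1182 = 4×281 + 58
281 = 4×58 + 49
58 = 1×49 + 9
49 = 5×9 + 4
9 = 2×4 + 1
4 = 4×1 + 0
Since gcd(1182, 1463) = 1, back-substitute to write 1 as a combination:
1 = 9 − 2·4
1 = −2·49 + 11·9
1 = 11·58 − 13·49
1 = −13·281 + 63·58
1 = 63·1182 − 265·281
1 = −265·1463 + 328·1182
So 1182·328 ≡ 1 (mod 1463).

328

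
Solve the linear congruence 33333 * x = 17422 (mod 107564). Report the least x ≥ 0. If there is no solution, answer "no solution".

First find gcd(33333, 107564):
107564 = 3×33333 + 7565
33333 = 4×7565 + 3073
7565 = 2×3073 + 1419
3073 = 2×1419 + 235
1419 = 6×235 + 9
235 = 26×9 + 1
9 = 9×1 + 0
gcd = 1, so a unique solution mod 107564 exists.
Back-substitute for the Bézout coefficients:
1 = 235 − 26·9
1 = −26·1419 + 157·235
1 = 157·3073 − 340·1419
1 = −340·7565 + 837·3073
1 = 837·33333 − 3688·7565
1 = −3688·107564 + 11901·33333
So 33333·(11901) ≡ 1 (mod 107564), giving 33333⁻¹ ≡ 11901.
x ≡ 33333⁻¹·17422 ≡ 11901·17422 ≡ 63394 (mod 107564).

63394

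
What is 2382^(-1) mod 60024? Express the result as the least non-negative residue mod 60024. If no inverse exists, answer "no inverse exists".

no inverse exists

Compute gcd(2382, 60024):
60024 = 25*2382 + 474
2382 = 5*474 + 12
474 = 39*12 + 6
12 = 2*6 + 0
The gcd is 6, not 1, hence no inverse exists.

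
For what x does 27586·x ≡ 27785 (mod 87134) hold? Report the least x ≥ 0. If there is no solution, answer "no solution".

no solution

gcd(27586, 87134):
87134 = 3·27586 + 4376
27586 = 6·4376 + 1330
4376 = 3·1330 + 386
1330 = 3·386 + 172
386 = 2·172 + 42
172 = 4·42 + 4
42 = 10·4 + 2
4 = 2·2 + 0
gcd = 2, but 2 ∤ 27785, so the congruence has no solution.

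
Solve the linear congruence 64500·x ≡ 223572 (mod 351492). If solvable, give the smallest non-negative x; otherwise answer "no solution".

First find gcd(64500, 351492):
351492 = 5·64500 + 28992
64500 = 2·28992 + 6516
28992 = 4·6516 + 2928
6516 = 2·2928 + 660
2928 = 4·660 + 288
660 = 2·288 + 84
288 = 3·84 + 36
84 = 2·36 + 12
36 = 3·12 + 0
gcd = 12 and 12 | 223572, so solutions exist. Divide through by 12: 5375x ≡ 18631 (mod 29291).
Now find 5375⁻¹ mod 29291:
29291 = 5*5375 + 2416
5375 = 2*2416 + 543
2416 = 4*543 + 244
543 = 2*244 + 55
244 = 4*55 + 24
55 = 2*24 + 7
24 = 3*7 + 3
7 = 2*3 + 1
3 = 3*1 + 0
Back-substitute:
1 = 7 − 2·3
1 = −2·24 + 7·7
1 = 7·55 − 16·24
1 = −16·244 + 71·55
1 = 71·543 − 158·244
1 = −158·2416 + 703·543
1 = 703·5375 − 1564·2416
1 = −1564·29291 + 8523·5375
So 5375⁻¹ ≡ 8523 (mod 29291).
Then x ≡ 8523·18631 ≡ 5502 (mod 29291); the smallest non-negative solution is x = 5502.

5502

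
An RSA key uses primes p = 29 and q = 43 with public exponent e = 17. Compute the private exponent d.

761

φ(n) = (p−1)(q−1) = 28·42 = 1176.
Need d with 17·d ≡ 1 (mod 1176). Apply the extended Euclidean algorithm:
1176 = 69*17 + 3
17 = 5*3 + 2
3 = 1*2 + 1
2 = 2*1 + 0
Back-substitute:
1 = 3 − 2
1 = −17 + 6·3
1 = 6·1176 − 415·17
So 17·(-415) ≡ 1 (mod 1176), hence d ≡ -415 ≡ 761 (mod 1176).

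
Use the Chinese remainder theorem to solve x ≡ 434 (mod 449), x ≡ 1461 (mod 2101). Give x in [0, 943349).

730508

Write x = 434 + 449·k. Then 449·k ≡ 1461 − 434 ≡ 1027 (mod 2101).
Need 449⁻¹ mod 2101. Extended Euclid on (2101, 449):
2101 = 4*449 + 305
449 = 1*305 + 144
305 = 2*144 + 17
144 = 8*17 + 8
17 = 2*8 + 1
8 = 8*1 + 0
Back-substitute:
1 = 17 − 2·8
1 = −2·144 + 17·17
1 = 17·305 − 36·144
1 = −36·449 + 53·305
1 = 53·2101 − 248·449
449⁻¹ ≡ 1853 (mod 2101), so k ≡ 1853·1027 ≡ 1626 (mod 2101).
x = 434 + 449·1626 = 730508.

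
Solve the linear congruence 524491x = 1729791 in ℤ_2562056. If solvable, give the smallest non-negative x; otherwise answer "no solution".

First find gcd(524491, 2562056):
2562056 = 4*524491 + 464092
524491 = 1*464092 + 60399
464092 = 7*60399 + 41299
60399 = 1*41299 + 19100
41299 = 2*19100 + 3099
19100 = 6*3099 + 506
3099 = 6*506 + 63
506 = 8*63 + 2
63 = 31*2 + 1
2 = 2*1 + 0
gcd = 1, so a unique solution mod 2562056 exists.
Back-substitute for the Bézout coefficients:
1 = 63 − 31·2
1 = −31·506 + 249·63
1 = 249·3099 − 1525·506
1 = −1525·19100 + 9399·3099
1 = 9399·41299 − 20323·19100
1 = −20323·60399 + 29722·41299
1 = 29722·464092 − 228377·60399
1 = −228377·524491 + 258099·464092
1 = 258099·2562056 − 1260773·524491
So 524491·(-1260773) ≡ 1 (mod 2562056), giving 524491⁻¹ ≡ 1301283.
x ≡ 524491⁻¹·1729791 ≡ 1301283·1729791 ≡ 2081933 (mod 2562056).

2081933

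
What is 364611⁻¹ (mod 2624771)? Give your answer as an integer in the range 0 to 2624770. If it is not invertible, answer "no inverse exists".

1216148

gcd(2624771, 364611) by repeated division:
2624771 = 7·364611 + 72494
364611 = 5·72494 + 2141
72494 = 33·2141 + 1841
2141 = 1·1841 + 300
1841 = 6·300 + 41
300 = 7·41 + 13
41 = 3·13 + 2
13 = 6·2 + 1
2 = 2·1 + 0
Since gcd(364611, 2624771) = 1, back-substitute to write 1 as a combination:
1 = 13 − 6·2
1 = −6·41 + 19·13
1 = 19·300 − 139·41
1 = −139·1841 + 853·300
1 = 853·2141 − 992·1841
1 = −992·72494 + 33589·2141
1 = 33589·364611 − 168937·72494
1 = −168937·2624771 + 1216148·364611
So 364611·1216148 ≡ 1 (mod 2624771).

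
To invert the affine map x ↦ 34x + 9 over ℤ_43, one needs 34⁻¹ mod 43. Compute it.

19

Apply the Euclidean algorithm to 43 and 34:
43 = 1·34 + 9
34 = 3·9 + 7
9 = 1·7 + 2
7 = 3·2 + 1
2 = 2·1 + 0
gcd = 1, so the inverse exists. Back-substitute:
1 = 7 − 3·2
1 = −3·9 + 4·7
1 = 4·34 − 15·9
1 = −15·43 + 19·34
So 34·19 ≡ 1 (mod 43).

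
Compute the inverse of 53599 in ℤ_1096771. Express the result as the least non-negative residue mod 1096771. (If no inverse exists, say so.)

Euclidean algorithm on 1096771, 53599:
1096771 = 20*53599 + 24791
53599 = 2*24791 + 4017
24791 = 6*4017 + 689
4017 = 5*689 + 572
689 = 1*572 + 117
572 = 4*117 + 104
117 = 1*104 + 13
104 = 8*13 + 0
gcd(53599, 1096771) = 13 ≠ 1, so 53599 has no multiplicative inverse modulo 1096771.

no inverse exists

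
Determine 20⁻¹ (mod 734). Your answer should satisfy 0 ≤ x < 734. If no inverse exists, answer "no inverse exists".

no inverse exists

Euclidean algorithm on 734, 20:
734 = 36*20 + 14
20 = 1*14 + 6
14 = 2*6 + 2
6 = 3*2 + 0
Since gcd = 2 > 1, 20 is not a unit mod 734.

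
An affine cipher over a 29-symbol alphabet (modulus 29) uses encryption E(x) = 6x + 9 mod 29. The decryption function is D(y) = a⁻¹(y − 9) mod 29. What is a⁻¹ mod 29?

5

Run Euclid on (29, 6):
29 = 4·6 + 5
6 = 1·5 + 1
5 = 5·1 + 0
Since gcd(6, 29) = 1, back-substitute to write 1 as a combination:
1 = 6 − 5
1 = −29 + 5·6
So 6·5 ≡ 1 (mod 29).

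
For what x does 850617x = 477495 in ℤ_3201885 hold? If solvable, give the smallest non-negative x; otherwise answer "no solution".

First find gcd(850617, 3201885):
3201885 = 3·850617 + 650034
850617 = 1·650034 + 200583
650034 = 3·200583 + 48285
200583 = 4·48285 + 7443
48285 = 6·7443 + 3627
7443 = 2·3627 + 189
3627 = 19·189 + 36
189 = 5·36 + 9
36 = 4·9 + 0
gcd = 9 and 9 | 477495, so solutions exist. Divide through by 9: 94513x ≡ 53055 (mod 355765).
Now find 94513⁻¹ mod 355765:
355765 = 3·94513 + 72226
94513 = 1·72226 + 22287
72226 = 3·22287 + 5365
22287 = 4·5365 + 827
5365 = 6·827 + 403
827 = 2·403 + 21
403 = 19·21 + 4
21 = 5·4 + 1
4 = 4·1 + 0
Back-substitute:
1 = 21 − 5·4
1 = −5·403 + 96·21
1 = 96·827 − 197·403
1 = −197·5365 + 1278·827
1 = 1278·22287 − 5309·5365
1 = −5309·72226 + 17205·22287
1 = 17205·94513 − 22514·72226
1 = −22514·355765 + 84747·94513
So 94513⁻¹ ≡ 84747 (mod 355765).
Then x ≡ 84747·53055 ≡ 94015 (mod 355765); the smallest non-negative solution is x = 94015.

94015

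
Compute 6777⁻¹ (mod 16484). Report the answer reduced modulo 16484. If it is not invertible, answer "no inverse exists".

5249

Apply the Euclidean algorithm to 16484 and 6777:
16484 = 2×6777 + 2930
6777 = 2×2930 + 917
2930 = 3×917 + 179
917 = 5×179 + 22
179 = 8×22 + 3
22 = 7×3 + 1
3 = 3×1 + 0
The gcd is 1. Working backward:
1 = 22 − 7·3
1 = −7·179 + 57·22
1 = 57·917 − 292·179
1 = −292·2930 + 933·917
1 = 933·6777 − 2158·2930
1 = −2158·16484 + 5249·6777
So 6777·5249 ≡ 1 (mod 16484).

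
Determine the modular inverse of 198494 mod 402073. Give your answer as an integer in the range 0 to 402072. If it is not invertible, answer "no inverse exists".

gcd(402073, 198494) by repeated division:
402073 = 2·198494 + 5085
198494 = 39·5085 + 179
5085 = 28·179 + 73
179 = 2·73 + 33
73 = 2·33 + 7
33 = 4·7 + 5
7 = 1·5 + 2
5 = 2·2 + 1
2 = 2·1 + 0
gcd = 1, so the inverse exists. Back-substitute:
1 = 5 − 2·2
1 = −2·7 + 3·5
1 = 3·33 − 14·7
1 = −14·73 + 31·33
1 = 31·179 − 76·73
1 = −76·5085 + 2159·179
1 = 2159·198494 − 84277·5085
1 = −84277·402073 + 170713·198494
So 198494·170713 ≡ 1 (mod 402073).

170713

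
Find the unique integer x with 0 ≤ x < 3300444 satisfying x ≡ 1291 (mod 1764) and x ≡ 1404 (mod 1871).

Write x = 1291 + 1764·k. Then 1764·k ≡ 1404 − 1291 ≡ 113 (mod 1871).
Need 1764⁻¹ mod 1871. Extended Euclid on (1871, 1764):
1871 = 1×1764 + 107
1764 = 16×107 + 52
107 = 2×52 + 3
52 = 17×3 + 1
3 = 3×1 + 0
Back-substitute:
1 = 52 − 17·3
1 = −17·107 + 35·52
1 = 35·1764 − 577·107
1 = −577·1871 + 612·1764
1764⁻¹ ≡ 612 (mod 1871), so k ≡ 612·113 ≡ 1800 (mod 1871).
x = 1291 + 1764·1800 = 3176491.

3176491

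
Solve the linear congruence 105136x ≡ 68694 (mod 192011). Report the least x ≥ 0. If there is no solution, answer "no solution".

7799

First find gcd(105136, 192011):
192011 = 1*105136 + 86875
105136 = 1*86875 + 18261
86875 = 4*18261 + 13831
18261 = 1*13831 + 4430
13831 = 3*4430 + 541
4430 = 8*541 + 102
541 = 5*102 + 31
102 = 3*31 + 9
31 = 3*9 + 4
9 = 2*4 + 1
4 = 4*1 + 0
gcd = 1, so a unique solution mod 192011 exists.
Back-substitute for the Bézout coefficients:
1 = 9 − 2·4
1 = −2·31 + 7·9
1 = 7·102 − 23·31
1 = −23·541 + 122·102
1 = 122·4430 − 999·541
1 = −999·13831 + 3119·4430
1 = 3119·18261 − 4118·13831
1 = −4118·86875 + 19591·18261
1 = 19591·105136 − 23709·86875
1 = −23709·192011 + 43300·105136
So 105136·(43300) ≡ 1 (mod 192011), giving 105136⁻¹ ≡ 43300.
x ≡ 105136⁻¹·68694 ≡ 43300·68694 ≡ 7799 (mod 192011).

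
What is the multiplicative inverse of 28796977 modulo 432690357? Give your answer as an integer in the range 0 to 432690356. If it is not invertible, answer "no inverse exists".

no inverse exists

Compute gcd(28796977, 432690357):
432690357 = 15*28796977 + 735702
28796977 = 39*735702 + 104599
735702 = 7*104599 + 3509
104599 = 29*3509 + 2838
3509 = 1*2838 + 671
2838 = 4*671 + 154
671 = 4*154 + 55
154 = 2*55 + 44
55 = 1*44 + 11
44 = 4*11 + 0
The gcd is 11, not 1, hence no inverse exists.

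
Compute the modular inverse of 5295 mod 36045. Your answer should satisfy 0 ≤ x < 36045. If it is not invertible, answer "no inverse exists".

Compute gcd(5295, 36045):
36045 = 6*5295 + 4275
5295 = 1*4275 + 1020
4275 = 4*1020 + 195
1020 = 5*195 + 45
195 = 4*45 + 15
45 = 3*15 + 0
gcd(5295, 36045) = 15 ≠ 1, so 5295 has no multiplicative inverse modulo 36045.

no inverse exists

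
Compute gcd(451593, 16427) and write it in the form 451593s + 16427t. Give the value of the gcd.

Repeated division:
451593 = 27*16427 + 8064
16427 = 2*8064 + 299
8064 = 26*299 + 290
299 = 1*290 + 9
290 = 32*9 + 2
9 = 4*2 + 1
2 = 2*1 + 0
gcd(451593, 16427) = 1.
Back-substituting:
1 = 9 − 4·2
1 = −4·290 + 129·9
1 = 129·299 − 133·290
1 = −133·8064 + 3587·299
1 = 3587·16427 − 7307·8064
1 = −7307·451593 + 200876·16427
So 1 = (-7307)·451593 + (200876)·16427.

1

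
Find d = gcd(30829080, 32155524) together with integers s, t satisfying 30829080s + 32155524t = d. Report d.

Repeated division:
32155524 = 1×30829080 + 1326444
30829080 = 23×1326444 + 320868
1326444 = 4×320868 + 42972
320868 = 7×42972 + 20064
42972 = 2×20064 + 2844
20064 = 7×2844 + 156
2844 = 18×156 + 36
156 = 4×36 + 12
36 = 3×12 + 0
gcd(30829080, 32155524) = 12.
Back-substituting:
12 = 156 − 4·36
12 = −4·2844 + 73·156
12 = 73·20064 − 515·2844
12 = −515·42972 + 1103·20064
12 = 1103·320868 − 8236·42972
12 = −8236·1326444 + 34047·320868
12 = 34047·30829080 − 791317·1326444
12 = −791317·32155524 + 825364·30829080
So 12 = (-791317)·32155524 + (825364)·30829080.

12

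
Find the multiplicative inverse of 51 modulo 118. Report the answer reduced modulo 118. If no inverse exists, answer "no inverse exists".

gcd(118, 51) by repeated division:
118 = 2·51 + 16
51 = 3·16 + 3
16 = 5·3 + 1
3 = 3·1 + 0
Since gcd(51, 118) = 1, back-substitute to write 1 as a combination:
1 = 16 − 5·3
1 = −5·51 + 16·16
1 = 16·118 − 37·51
So 51·(-37) ≡ 1 (mod 118), and -37 ≡ 81 (mod 118).

81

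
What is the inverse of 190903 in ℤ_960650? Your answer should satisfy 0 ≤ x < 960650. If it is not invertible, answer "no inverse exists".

825517

gcd(960650, 190903) by repeated division:
960650 = 5·190903 + 6135
190903 = 31·6135 + 718
6135 = 8·718 + 391
718 = 1·391 + 327
391 = 1·327 + 64
327 = 5·64 + 7
64 = 9·7 + 1
7 = 7·1 + 0
gcd = 1, so the inverse exists. Back-substitute:
1 = 64 − 9·7
1 = −9·327 + 46·64
1 = 46·391 − 55·327
1 = −55·718 + 101·391
1 = 101·6135 − 863·718
1 = −863·190903 + 26854·6135
1 = 26854·960650 − 135133·190903
Thus 190903·(-135133) ≡ 1 (mod 960650); reducing, -135133 mod 960650 = 825517.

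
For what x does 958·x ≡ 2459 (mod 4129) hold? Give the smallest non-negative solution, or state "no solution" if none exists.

662

First find gcd(958, 4129):
4129 = 4×958 + 297
958 = 3×297 + 67
297 = 4×67 + 29
67 = 2×29 + 9
29 = 3×9 + 2
9 = 4×2 + 1
2 = 2×1 + 0
gcd = 1, so a unique solution mod 4129 exists.
Back-substitute for the Bézout coefficients:
1 = 9 − 4·2
1 = −4·29 + 13·9
1 = 13·67 − 30·29
1 = −30·297 + 133·67
1 = 133·958 − 429·297
1 = −429·4129 + 1849·958
So 958·(1849) ≡ 1 (mod 4129), giving 958⁻¹ ≡ 1849.
x ≡ 958⁻¹·2459 ≡ 1849·2459 ≡ 662 (mod 4129).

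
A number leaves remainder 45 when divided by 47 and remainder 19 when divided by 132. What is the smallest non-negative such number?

Write x = 45 + 47·k. Then 47·k ≡ 19 − 45 ≡ 106 (mod 132).
Need 47⁻¹ mod 132. Extended Euclid on (132, 47):
132 = 2*47 + 38
47 = 1*38 + 9
38 = 4*9 + 2
9 = 4*2 + 1
2 = 2*1 + 0
Back-substitute:
1 = 9 − 4·2
1 = −4·38 + 17·9
1 = 17·47 − 21·38
1 = −21·132 + 59·47
47⁻¹ ≡ 59 (mod 132), so k ≡ 59·106 ≡ 50 (mod 132).
x = 45 + 47·50 = 2395.

2395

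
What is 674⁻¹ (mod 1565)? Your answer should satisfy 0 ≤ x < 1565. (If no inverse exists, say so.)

1089

Apply the Euclidean algorithm to 1565 and 674:
1565 = 2×674 + 217
674 = 3×217 + 23
217 = 9×23 + 10
23 = 2×10 + 3
10 = 3×3 + 1
3 = 3×1 + 0
gcd = 1, so the inverse exists. Back-substitute:
1 = 10 − 3·3
1 = −3·23 + 7·10
1 = 7·217 − 66·23
1 = −66·674 + 205·217
1 = 205·1565 − 476·674
So 674·(-476) ≡ 1 (mod 1565), and -476 ≡ 1089 (mod 1565).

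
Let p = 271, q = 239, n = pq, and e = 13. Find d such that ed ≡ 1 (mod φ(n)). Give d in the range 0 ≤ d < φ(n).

59317

φ(n) = (p−1)(q−1) = 270·238 = 64260.
Need d with 13·d ≡ 1 (mod 64260). Apply the extended Euclidean algorithm:
64260 = 4943·13 + 1
13 = 13·1 + 0
Back-substitute:
1 = 64260 − 4943·13
So 13·(-4943) ≡ 1 (mod 64260), hence d ≡ -4943 ≡ 59317 (mod 64260).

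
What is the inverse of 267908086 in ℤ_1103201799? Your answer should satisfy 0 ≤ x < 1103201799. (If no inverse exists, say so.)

31372288

Extended Euclidean algorithm:
1103201799 = 4*267908086 + 31569455
267908086 = 8*31569455 + 15352446
31569455 = 2*15352446 + 864563
15352446 = 17*864563 + 654875
864563 = 1*654875 + 209688
654875 = 3*209688 + 25811
209688 = 8*25811 + 3200
25811 = 8*3200 + 211
3200 = 15*211 + 35
211 = 6*35 + 1
35 = 35*1 + 0
Since gcd(267908086, 1103201799) = 1, back-substitute to write 1 as a combination:
1 = 211 − 6·35
1 = −6·3200 + 91·211
1 = 91·25811 − 734·3200
1 = −734·209688 + 5963·25811
1 = 5963·654875 − 18623·209688
1 = −18623·864563 + 24586·654875
1 = 24586·15352446 − 436585·864563
1 = −436585·31569455 + 897756·15352446
1 = 897756·267908086 − 7618633·31569455
1 = −7618633·1103201799 + 31372288·267908086
So 267908086·31372288 ≡ 1 (mod 1103201799).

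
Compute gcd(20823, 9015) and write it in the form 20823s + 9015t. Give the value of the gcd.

3

Euclidean algorithm:
20823 = 2·9015 + 2793
9015 = 3·2793 + 636
2793 = 4·636 + 249
636 = 2·249 + 138
249 = 1·138 + 111
138 = 1·111 + 27
111 = 4·27 + 3
27 = 9·3 + 0
gcd(20823, 9015) = 3.
Express as a combination:
3 = 111 − 4·27
3 = −4·138 + 5·111
3 = 5·249 − 9·138
3 = −9·636 + 23·249
3 = 23·2793 − 101·636
3 = −101·9015 + 326·2793
3 = 326·20823 − 753·9015
So 3 = (326)·20823 + (-753)·9015.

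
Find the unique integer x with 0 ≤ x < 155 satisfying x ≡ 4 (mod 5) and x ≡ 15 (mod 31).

Write x = 4 + 5·k. Then 5·k ≡ 15 − 4 ≡ 11 (mod 31).
Need 5⁻¹ mod 31. Extended Euclid on (31, 5):
31 = 6*5 + 1
5 = 5*1 + 0
Back-substitute:
1 = 31 − 6·5
5⁻¹ ≡ 25 (mod 31), so k ≡ 25·11 ≡ 27 (mod 31).
x = 4 + 5·27 = 139.

139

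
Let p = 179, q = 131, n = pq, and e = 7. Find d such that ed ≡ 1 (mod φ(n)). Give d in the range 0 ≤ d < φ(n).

φ(n) = (p−1)(q−1) = 178·130 = 23140.
Need d with 7·d ≡ 1 (mod 23140). Apply the extended Euclidean algorithm:
23140 = 3305*7 + 5
7 = 1*5 + 2
5 = 2*2 + 1
2 = 2*1 + 0
Back-substitute:
1 = 5 − 2·2
1 = −2·7 + 3·5
1 = 3·23140 − 9917·7
So 7·(-9917) ≡ 1 (mod 23140), hence d ≡ -9917 ≡ 13223 (mod 23140).

13223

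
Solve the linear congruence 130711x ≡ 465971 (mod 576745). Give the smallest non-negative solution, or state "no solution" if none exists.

144791

First find gcd(130711, 576745):
576745 = 4×130711 + 53901
130711 = 2×53901 + 22909
53901 = 2×22909 + 8083
22909 = 2×8083 + 6743
8083 = 1×6743 + 1340
6743 = 5×1340 + 43
1340 = 31×43 + 7
43 = 6×7 + 1
7 = 7×1 + 0
gcd = 1, so a unique solution mod 576745 exists.
Back-substitute for the Bézout coefficients:
1 = 43 − 6·7
1 = −6·1340 + 187·43
1 = 187·6743 − 941·1340
1 = −941·8083 + 1128·6743
1 = 1128·22909 − 3197·8083
1 = −3197·53901 + 7522·22909
1 = 7522·130711 − 18241·53901
1 = −18241·576745 + 80486·130711
So 130711·(80486) ≡ 1 (mod 576745), giving 130711⁻¹ ≡ 80486.
x ≡ 130711⁻¹·465971 ≡ 80486·465971 ≡ 144791 (mod 576745).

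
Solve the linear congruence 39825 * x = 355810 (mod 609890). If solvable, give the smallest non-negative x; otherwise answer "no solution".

106152

First find gcd(39825, 609890):
609890 = 15*39825 + 12515
39825 = 3*12515 + 2280
12515 = 5*2280 + 1115
2280 = 2*1115 + 50
1115 = 22*50 + 15
50 = 3*15 + 5
15 = 3*5 + 0
gcd = 5 and 5 | 355810, so solutions exist. Divide through by 5: 7965x ≡ 71162 (mod 121978).
Now find 7965⁻¹ mod 121978:
121978 = 15*7965 + 2503
7965 = 3*2503 + 456
2503 = 5*456 + 223
456 = 2*223 + 10
223 = 22*10 + 3
10 = 3*3 + 1
3 = 3*1 + 0
Back-substitute:
1 = 10 − 3·3
1 = −3·223 + 67·10
1 = 67·456 − 137·223
1 = −137·2503 + 752·456
1 = 752·7965 − 2393·2503
1 = −2393·121978 + 36647·7965
So 7965⁻¹ ≡ 36647 (mod 121978).
Then x ≡ 36647·71162 ≡ 106152 (mod 121978); the smallest non-negative solution is x = 106152.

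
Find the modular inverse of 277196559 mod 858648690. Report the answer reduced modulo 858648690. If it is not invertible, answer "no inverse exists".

Compute gcd(277196559, 858648690):
858648690 = 3*277196559 + 27059013
277196559 = 10*27059013 + 6606429
27059013 = 4*6606429 + 633297
6606429 = 10*633297 + 273459
633297 = 2*273459 + 86379
273459 = 3*86379 + 14322
86379 = 6*14322 + 447
14322 = 32*447 + 18
447 = 24*18 + 15
18 = 1*15 + 3
15 = 5*3 + 0
gcd(277196559, 858648690) = 3 ≠ 1, so 277196559 has no multiplicative inverse modulo 858648690.

no inverse exists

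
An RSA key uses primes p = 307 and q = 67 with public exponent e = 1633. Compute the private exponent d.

φ(n) = (p−1)(q−1) = 306·66 = 20196.
Need d with 1633·d ≡ 1 (mod 20196). Apply the extended Euclidean algorithm:
20196 = 12*1633 + 600
1633 = 2*600 + 433
600 = 1*433 + 167
433 = 2*167 + 99
167 = 1*99 + 68
99 = 1*68 + 31
68 = 2*31 + 6
31 = 5*6 + 1
6 = 6*1 + 0
Back-substitute:
1 = 31 − 5·6
1 = −5·68 + 11·31
1 = 11·99 − 16·68
1 = −16·167 + 27·99
1 = 27·433 − 70·167
1 = −70·600 + 97·433
1 = 97·1633 − 264·600
1 = −264·20196 + 3265·1633
So 1633·3265 ≡ 1 (mod 20196), hence d = 3265.

3265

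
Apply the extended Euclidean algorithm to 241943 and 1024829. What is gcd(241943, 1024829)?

13

Apply Euclid's algorithm to 1024829 and 241943:
1024829 = 4·241943 + 57057
241943 = 4·57057 + 13715
57057 = 4·13715 + 2197
13715 = 6·2197 + 533
2197 = 4·533 + 65
533 = 8·65 + 13
65 = 5·13 + 0
gcd(241943, 1024829) = 13.
Back-substituting:
13 = 533 − 8·65
13 = −8·2197 + 33·533
13 = 33·13715 − 206·2197
13 = −206·57057 + 857·13715
13 = 857·241943 − 3634·57057
13 = −3634·1024829 + 15393·241943
So 13 = (-3634)·1024829 + (15393)·241943.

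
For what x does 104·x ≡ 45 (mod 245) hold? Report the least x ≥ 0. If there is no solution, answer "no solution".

130

First find gcd(104, 245):
245 = 2·104 + 37
104 = 2·37 + 30
37 = 1·30 + 7
30 = 4·7 + 2
7 = 3·2 + 1
2 = 2·1 + 0
gcd = 1, so a unique solution mod 245 exists.
Back-substitute for the Bézout coefficients:
1 = 7 − 3·2
1 = −3·30 + 13·7
1 = 13·37 − 16·30
1 = −16·104 + 45·37
1 = 45·245 − 106·104
So 104·(-106) ≡ 1 (mod 245), giving 104⁻¹ ≡ 139.
x ≡ 104⁻¹·45 ≡ 139·45 ≡ 130 (mod 245).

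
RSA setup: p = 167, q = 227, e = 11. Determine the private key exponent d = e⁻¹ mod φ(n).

30695

φ(n) = (p−1)(q−1) = 166·226 = 37516.
Need d with 11·d ≡ 1 (mod 37516). Apply the extended Euclidean algorithm:
37516 = 3410×11 + 6
11 = 1×6 + 5
6 = 1×5 + 1
5 = 5×1 + 0
Back-substitute:
1 = 6 − 5
1 = −11 + 2·6
1 = 2·37516 − 6821·11
So 11·(-6821) ≡ 1 (mod 37516), hence d ≡ -6821 ≡ 30695 (mod 37516).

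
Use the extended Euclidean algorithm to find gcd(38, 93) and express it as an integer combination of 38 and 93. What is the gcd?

Euclidean algorithm:
93 = 2×38 + 17
38 = 2×17 + 4
17 = 4×4 + 1
4 = 4×1 + 0
gcd(38, 93) = 1.
Working backward:
1 = 17 − 4·4
1 = −4·38 + 9·17
1 = 9·93 − 22·38
So 1 = (9)·93 + (-22)·38.

1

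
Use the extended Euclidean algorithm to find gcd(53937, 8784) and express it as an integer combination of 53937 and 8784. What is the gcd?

Euclidean algorithm:
53937 = 6*8784 + 1233
8784 = 7*1233 + 153
1233 = 8*153 + 9
153 = 17*9 + 0
gcd(53937, 8784) = 9.
Back-substituting:
9 = 1233 − 8·153
9 = −8·8784 + 57·1233
9 = 57·53937 − 350·8784
So 9 = (57)·53937 + (-350)·8784.

9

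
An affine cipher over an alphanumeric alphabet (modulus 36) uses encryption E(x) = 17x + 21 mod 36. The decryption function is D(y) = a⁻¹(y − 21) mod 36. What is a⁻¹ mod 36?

17

Extended Euclidean algorithm:
36 = 2×17 + 2
17 = 8×2 + 1
2 = 2×1 + 0
gcd = 1, so the inverse exists. Back-substitute:
1 = 17 − 8·2
1 = −8·36 + 17·17
So 17·17 ≡ 1 (mod 36).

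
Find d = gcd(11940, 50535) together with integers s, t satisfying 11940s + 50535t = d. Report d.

Euclidean algorithm:
50535 = 4*11940 + 2775
11940 = 4*2775 + 840
2775 = 3*840 + 255
840 = 3*255 + 75
255 = 3*75 + 30
75 = 2*30 + 15
30 = 2*15 + 0
gcd(11940, 50535) = 15.
Express as a combination:
15 = 75 − 2·30
15 = −2·255 + 7·75
15 = 7·840 − 23·255
15 = −23·2775 + 76·840
15 = 76·11940 − 327·2775
15 = −327·50535 + 1384·11940
So 15 = (-327)·50535 + (1384)·11940.

15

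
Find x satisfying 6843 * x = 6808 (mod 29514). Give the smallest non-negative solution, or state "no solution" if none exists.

gcd(6843, 29514):
29514 = 4×6843 + 2142
6843 = 3×2142 + 417
2142 = 5×417 + 57
417 = 7×57 + 18
57 = 3×18 + 3
18 = 6×3 + 0
gcd = 3, but 3 ∤ 6808, so the congruence has no solution.

no solution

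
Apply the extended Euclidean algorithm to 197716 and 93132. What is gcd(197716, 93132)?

Repeated division:
197716 = 2×93132 + 11452
93132 = 8×11452 + 1516
11452 = 7×1516 + 840
1516 = 1×840 + 676
840 = 1×676 + 164
676 = 4×164 + 20
164 = 8×20 + 4
20 = 5×4 + 0
gcd(197716, 93132) = 4.
Working backward:
4 = 164 − 8·20
4 = −8·676 + 33·164
4 = 33·840 − 41·676
4 = −41·1516 + 74·840
4 = 74·11452 − 559·1516
4 = −559·93132 + 4546·11452
4 = 4546·197716 − 9651·93132
So 4 = (4546)·197716 + (-9651)·93132.

4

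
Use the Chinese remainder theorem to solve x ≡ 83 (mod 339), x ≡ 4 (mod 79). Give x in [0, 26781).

Write x = 83 + 339·k. Then 339·k ≡ 4 − 83 ≡ 0 (mod 79).
Need 339⁻¹ mod 79. Extended Euclid on (79, 23):
79 = 3·23 + 10
23 = 2·10 + 3
10 = 3·3 + 1
3 = 3·1 + 0
Back-substitute:
1 = 10 − 3·3
1 = −3·23 + 7·10
1 = 7·79 − 24·23
339⁻¹ ≡ 55 (mod 79), so k ≡ 55·0 ≡ 0 (mod 79).
x = 83 + 339·0 = 83.

83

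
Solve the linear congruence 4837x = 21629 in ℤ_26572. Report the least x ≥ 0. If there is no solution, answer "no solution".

gcd(4837, 26572):
26572 = 5·4837 + 2387
4837 = 2·2387 + 63
2387 = 37·63 + 56
63 = 1·56 + 7
56 = 8·7 + 0
gcd = 7, but 7 ∤ 21629, so the congruence has no solution.

no solution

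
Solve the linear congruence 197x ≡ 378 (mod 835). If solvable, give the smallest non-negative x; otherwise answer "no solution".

First find gcd(197, 835):
835 = 4·197 + 47
197 = 4·47 + 9
47 = 5·9 + 2
9 = 4·2 + 1
2 = 2·1 + 0
gcd = 1, so a unique solution mod 835 exists.
Back-substitute for the Bézout coefficients:
1 = 9 − 4·2
1 = −4·47 + 21·9
1 = 21·197 − 88·47
1 = −88·835 + 373·197
So 197·(373) ≡ 1 (mod 835), giving 197⁻¹ ≡ 373.
x ≡ 197⁻¹·378 ≡ 373·378 ≡ 714 (mod 835).

714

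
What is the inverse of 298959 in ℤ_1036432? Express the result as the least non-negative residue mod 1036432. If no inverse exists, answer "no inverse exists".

Extended Euclidean algorithm:
1036432 = 3×298959 + 139555
298959 = 2×139555 + 19849
139555 = 7×19849 + 612
19849 = 32×612 + 265
612 = 2×265 + 82
265 = 3×82 + 19
82 = 4×19 + 6
19 = 3×6 + 1
6 = 6×1 + 0
gcd = 1, so the inverse exists. Back-substitute:
1 = 19 − 3·6
1 = −3·82 + 13·19
1 = 13·265 − 42·82
1 = −42·612 + 97·265
1 = 97·19849 − 3146·612
1 = −3146·139555 + 22119·19849
1 = 22119·298959 − 47384·139555
1 = −47384·1036432 + 164271·298959
So 298959·164271 ≡ 1 (mod 1036432).

164271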